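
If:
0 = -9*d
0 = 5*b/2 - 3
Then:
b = 6/5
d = 0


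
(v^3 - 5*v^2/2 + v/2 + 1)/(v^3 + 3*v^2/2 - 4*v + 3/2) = (2*v^2 - 3*v - 2)/(2*v^2 + 5*v - 3)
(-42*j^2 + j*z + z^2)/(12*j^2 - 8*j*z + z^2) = (7*j + z)/(-2*j + z)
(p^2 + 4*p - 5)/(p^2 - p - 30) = (p - 1)/(p - 6)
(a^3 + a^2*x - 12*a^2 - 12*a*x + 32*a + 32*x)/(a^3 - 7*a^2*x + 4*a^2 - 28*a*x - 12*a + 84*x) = (a^3 + a^2*x - 12*a^2 - 12*a*x + 32*a + 32*x)/(a^3 - 7*a^2*x + 4*a^2 - 28*a*x - 12*a + 84*x)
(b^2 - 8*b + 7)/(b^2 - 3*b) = (b^2 - 8*b + 7)/(b*(b - 3))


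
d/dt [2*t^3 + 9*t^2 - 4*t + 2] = 6*t^2 + 18*t - 4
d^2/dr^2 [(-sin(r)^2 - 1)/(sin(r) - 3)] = (sin(r)^4 - 9*sin(r)^3 + 37*sin(r)^2 + 3*sin(r) - 20)/(sin(r) - 3)^3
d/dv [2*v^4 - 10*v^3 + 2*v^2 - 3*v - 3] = 8*v^3 - 30*v^2 + 4*v - 3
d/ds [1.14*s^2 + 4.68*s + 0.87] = 2.28*s + 4.68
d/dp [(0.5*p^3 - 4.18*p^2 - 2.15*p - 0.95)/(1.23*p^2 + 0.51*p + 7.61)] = (0.615*p^4 + 0.51*p^3 + 11.9277*p^2 - 61.2826*p - 15.877)/(1.5129*p^4 + 1.2546*p^3 + 18.9807*p^2 + 7.7622*p + 57.9121)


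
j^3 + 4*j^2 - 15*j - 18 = (j - 3)*(j + 1)*(j + 6)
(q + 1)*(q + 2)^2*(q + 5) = q^4 + 10*q^3 + 33*q^2 + 44*q + 20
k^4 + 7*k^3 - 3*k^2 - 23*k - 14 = (k - 2)*(k + 1)^2*(k + 7)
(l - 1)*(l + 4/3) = l^2 + l/3 - 4/3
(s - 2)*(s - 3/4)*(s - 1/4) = s^3 - 3*s^2 + 35*s/16 - 3/8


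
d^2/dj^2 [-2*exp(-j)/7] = -2*exp(-j)/7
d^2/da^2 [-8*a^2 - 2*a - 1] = -16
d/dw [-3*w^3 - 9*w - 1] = -9*w^2 - 9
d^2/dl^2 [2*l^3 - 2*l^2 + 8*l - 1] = 12*l - 4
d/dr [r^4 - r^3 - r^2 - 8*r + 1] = 4*r^3 - 3*r^2 - 2*r - 8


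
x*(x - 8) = x^2 - 8*x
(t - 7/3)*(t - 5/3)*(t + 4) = t^3 - 109*t/9 + 140/9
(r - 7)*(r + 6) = r^2 - r - 42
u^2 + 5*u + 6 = (u + 2)*(u + 3)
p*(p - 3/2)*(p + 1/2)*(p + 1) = p^4 - 7*p^2/4 - 3*p/4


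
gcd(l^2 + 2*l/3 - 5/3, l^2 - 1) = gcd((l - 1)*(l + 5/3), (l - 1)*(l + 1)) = l - 1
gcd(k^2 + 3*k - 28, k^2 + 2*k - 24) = k - 4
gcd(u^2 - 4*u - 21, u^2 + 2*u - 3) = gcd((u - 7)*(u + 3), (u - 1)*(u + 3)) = u + 3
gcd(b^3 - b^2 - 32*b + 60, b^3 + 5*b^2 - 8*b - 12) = b^2 + 4*b - 12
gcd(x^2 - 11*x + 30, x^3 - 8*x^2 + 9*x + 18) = x - 6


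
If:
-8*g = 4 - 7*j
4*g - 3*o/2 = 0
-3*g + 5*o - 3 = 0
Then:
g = 9/31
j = 28/31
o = 24/31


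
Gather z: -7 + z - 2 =z - 9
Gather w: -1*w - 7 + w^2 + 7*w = w^2 + 6*w - 7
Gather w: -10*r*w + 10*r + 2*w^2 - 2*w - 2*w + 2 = 10*r + 2*w^2 + w*(-10*r - 4) + 2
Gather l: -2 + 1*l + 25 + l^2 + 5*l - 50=l^2 + 6*l - 27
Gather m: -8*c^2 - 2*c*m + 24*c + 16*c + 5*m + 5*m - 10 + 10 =-8*c^2 + 40*c + m*(10 - 2*c)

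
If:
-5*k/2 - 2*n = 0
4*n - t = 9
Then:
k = -t/5 - 9/5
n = t/4 + 9/4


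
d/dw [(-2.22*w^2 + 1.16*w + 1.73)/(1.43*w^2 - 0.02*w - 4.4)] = (-1.6144*w^2 + 14.5882*w - 5.0694)/(2.0449*w^4 - 0.0572*w^3 - 12.5836*w^2 + 0.176*w + 19.36)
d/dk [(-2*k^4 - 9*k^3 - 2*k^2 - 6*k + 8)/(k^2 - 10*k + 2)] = (-4*k^5 + 51*k^4 + 164*k^3 - 28*k^2 - 24*k + 68)/(k^4 - 20*k^3 + 104*k^2 - 40*k + 4)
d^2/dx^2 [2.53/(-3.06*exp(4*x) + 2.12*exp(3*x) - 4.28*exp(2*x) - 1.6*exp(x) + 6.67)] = (-2.53*(12.24*exp(3*x) - 6.36*exp(2*x) + 8.56*exp(x) + 1.6)*(24.48*exp(3*x) - 12.72*exp(2*x) + 17.12*exp(x) + 3.2)*exp(x) + (123.8688*exp(3*x) - 48.2724*exp(2*x) + 43.3136*exp(x) + 4.048)*(3.06*exp(4*x) - 2.12*exp(3*x) + 4.28*exp(2*x) + 1.6*exp(x) - 6.67))*exp(x)/(3.06*exp(4*x) - 2.12*exp(3*x) + 4.28*exp(2*x) + 1.6*exp(x) - 6.67)^3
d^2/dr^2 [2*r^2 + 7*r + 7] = 4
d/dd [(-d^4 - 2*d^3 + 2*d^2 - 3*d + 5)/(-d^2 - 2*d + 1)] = (2*d^5 + 8*d^4 + 4*d^3 - 13*d^2 + 14*d + 7)/(d^4 + 4*d^3 + 2*d^2 - 4*d + 1)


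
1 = 1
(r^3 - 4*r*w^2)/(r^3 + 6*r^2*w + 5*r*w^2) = (r^2 - 4*w^2)/(r^2 + 6*r*w + 5*w^2)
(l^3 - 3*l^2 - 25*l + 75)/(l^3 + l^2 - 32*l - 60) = (l^2 - 8*l + 15)/(l^2 - 4*l - 12)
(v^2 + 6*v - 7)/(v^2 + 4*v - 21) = (v - 1)/(v - 3)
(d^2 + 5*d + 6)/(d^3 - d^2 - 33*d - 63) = (d + 2)/(d^2 - 4*d - 21)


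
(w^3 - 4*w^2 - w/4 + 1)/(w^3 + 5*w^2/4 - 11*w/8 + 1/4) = 2*(2*w^2 - 7*w - 4)/(4*w^2 + 7*w - 2)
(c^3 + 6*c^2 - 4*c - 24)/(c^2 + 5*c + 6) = (c^2 + 4*c - 12)/(c + 3)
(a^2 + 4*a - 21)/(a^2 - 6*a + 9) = (a + 7)/(a - 3)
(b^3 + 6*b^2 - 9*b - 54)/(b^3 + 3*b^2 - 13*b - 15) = (b^2 + 9*b + 18)/(b^2 + 6*b + 5)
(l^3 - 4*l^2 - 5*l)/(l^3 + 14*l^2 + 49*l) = (l^2 - 4*l - 5)/(l^2 + 14*l + 49)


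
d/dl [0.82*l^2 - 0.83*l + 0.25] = 1.64*l - 0.83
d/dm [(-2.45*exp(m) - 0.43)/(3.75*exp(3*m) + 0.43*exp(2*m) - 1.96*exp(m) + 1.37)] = (18.375*exp(3*m) + 5.891*exp(2*m) + 0.3698*exp(m) - 4.1993)*exp(m)/(14.0625*exp(6*m) + 3.225*exp(5*m) - 14.5151*exp(4*m) + 8.5894*exp(3*m) + 5.0198*exp(2*m) - 5.3704*exp(m) + 1.8769)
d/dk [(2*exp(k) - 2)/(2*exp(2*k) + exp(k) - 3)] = -4*exp(k)/(4*exp(2*k) + 12*exp(k) + 9)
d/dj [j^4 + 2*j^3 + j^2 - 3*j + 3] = 4*j^3 + 6*j^2 + 2*j - 3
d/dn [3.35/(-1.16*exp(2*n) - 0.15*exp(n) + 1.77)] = (7.772*exp(n) + 0.5025)*exp(n)/(1.16*exp(2*n) + 0.15*exp(n) - 1.77)^2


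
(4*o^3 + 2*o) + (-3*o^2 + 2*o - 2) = 4*o^3 - 3*o^2 + 4*o - 2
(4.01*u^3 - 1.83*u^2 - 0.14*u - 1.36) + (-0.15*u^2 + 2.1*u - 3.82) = 4.01*u^3 - 1.98*u^2 + 1.96*u - 5.18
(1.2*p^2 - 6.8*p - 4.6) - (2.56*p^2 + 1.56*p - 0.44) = -1.36*p^2 - 8.36*p - 4.16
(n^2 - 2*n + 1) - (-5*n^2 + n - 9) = 6*n^2 - 3*n + 10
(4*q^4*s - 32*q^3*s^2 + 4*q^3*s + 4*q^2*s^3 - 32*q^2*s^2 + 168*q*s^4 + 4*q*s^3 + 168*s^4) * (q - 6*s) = 4*q^5*s - 56*q^4*s^2 + 4*q^4*s + 196*q^3*s^3 - 56*q^3*s^2 + 144*q^2*s^4 + 196*q^2*s^3 - 1008*q*s^5 + 144*q*s^4 - 1008*s^5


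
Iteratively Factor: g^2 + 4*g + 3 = (g + 1)*(g + 3)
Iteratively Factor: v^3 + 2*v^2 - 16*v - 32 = (v + 2)*(v^2 - 16) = (v - 4)*(v + 2)*(v + 4)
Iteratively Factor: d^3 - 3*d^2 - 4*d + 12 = (d + 2)*(d^2 - 5*d + 6) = (d - 2)*(d + 2)*(d - 3)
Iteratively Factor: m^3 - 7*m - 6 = (m + 2)*(m^2 - 2*m - 3) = (m - 3)*(m + 2)*(m + 1)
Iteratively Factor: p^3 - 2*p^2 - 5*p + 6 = (p - 1)*(p^2 - p - 6) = (p - 3)*(p - 1)*(p + 2)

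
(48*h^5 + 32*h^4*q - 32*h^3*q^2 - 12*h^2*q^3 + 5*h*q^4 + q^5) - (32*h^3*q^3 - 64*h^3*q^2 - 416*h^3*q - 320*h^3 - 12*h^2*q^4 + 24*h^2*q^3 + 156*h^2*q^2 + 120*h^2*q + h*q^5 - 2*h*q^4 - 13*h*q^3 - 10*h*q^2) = 48*h^5 + 32*h^4*q - 32*h^3*q^3 + 32*h^3*q^2 + 416*h^3*q + 320*h^3 + 12*h^2*q^4 - 36*h^2*q^3 - 156*h^2*q^2 - 120*h^2*q - h*q^5 + 7*h*q^4 + 13*h*q^3 + 10*h*q^2 + q^5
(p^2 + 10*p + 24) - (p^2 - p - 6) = 11*p + 30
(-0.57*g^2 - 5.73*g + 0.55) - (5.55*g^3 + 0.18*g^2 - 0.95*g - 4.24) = -5.55*g^3 - 0.75*g^2 - 4.78*g + 4.79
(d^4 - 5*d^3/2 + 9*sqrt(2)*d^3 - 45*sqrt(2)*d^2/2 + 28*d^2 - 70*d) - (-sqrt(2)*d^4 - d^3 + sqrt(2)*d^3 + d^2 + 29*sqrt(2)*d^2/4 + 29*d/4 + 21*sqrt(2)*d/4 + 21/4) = d^4 + sqrt(2)*d^4 - 3*d^3/2 + 8*sqrt(2)*d^3 - 119*sqrt(2)*d^2/4 + 27*d^2 - 309*d/4 - 21*sqrt(2)*d/4 - 21/4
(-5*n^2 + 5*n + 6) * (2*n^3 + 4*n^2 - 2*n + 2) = -10*n^5 - 10*n^4 + 42*n^3 + 4*n^2 - 2*n + 12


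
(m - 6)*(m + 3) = m^2 - 3*m - 18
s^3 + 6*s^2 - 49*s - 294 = (s - 7)*(s + 6)*(s + 7)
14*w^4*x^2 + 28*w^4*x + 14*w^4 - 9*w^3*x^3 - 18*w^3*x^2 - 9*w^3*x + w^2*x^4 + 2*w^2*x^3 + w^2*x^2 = (-7*w + x)*(-2*w + x)*(w*x + w)^2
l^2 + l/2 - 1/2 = (l - 1/2)*(l + 1)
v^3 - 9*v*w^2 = v*(v - 3*w)*(v + 3*w)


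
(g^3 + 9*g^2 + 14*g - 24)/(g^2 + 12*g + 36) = (g^2 + 3*g - 4)/(g + 6)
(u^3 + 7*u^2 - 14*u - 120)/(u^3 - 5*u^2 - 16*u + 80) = (u^2 + 11*u + 30)/(u^2 - u - 20)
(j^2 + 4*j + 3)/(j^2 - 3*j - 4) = (j + 3)/(j - 4)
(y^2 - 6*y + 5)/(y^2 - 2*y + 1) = (y - 5)/(y - 1)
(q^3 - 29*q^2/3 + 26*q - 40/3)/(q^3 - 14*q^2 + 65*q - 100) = (q - 2/3)/(q - 5)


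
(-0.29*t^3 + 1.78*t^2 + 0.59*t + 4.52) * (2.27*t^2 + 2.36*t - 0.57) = -0.6583*t^5 + 3.3562*t^4 + 5.7054*t^3 + 10.6382*t^2 + 10.3309*t - 2.5764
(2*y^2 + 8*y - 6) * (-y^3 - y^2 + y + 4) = -2*y^5 - 10*y^4 + 22*y^2 + 26*y - 24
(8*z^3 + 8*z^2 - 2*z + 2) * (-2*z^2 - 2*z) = -16*z^5 - 32*z^4 - 12*z^3 - 4*z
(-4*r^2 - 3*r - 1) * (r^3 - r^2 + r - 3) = -4*r^5 + r^4 - 2*r^3 + 10*r^2 + 8*r + 3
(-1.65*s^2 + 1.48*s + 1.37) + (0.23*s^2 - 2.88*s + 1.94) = -1.42*s^2 - 1.4*s + 3.31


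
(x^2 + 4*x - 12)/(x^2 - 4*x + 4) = (x + 6)/(x - 2)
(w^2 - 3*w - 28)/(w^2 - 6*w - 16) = (-w^2 + 3*w + 28)/(-w^2 + 6*w + 16)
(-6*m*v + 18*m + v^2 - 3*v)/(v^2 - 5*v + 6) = (-6*m + v)/(v - 2)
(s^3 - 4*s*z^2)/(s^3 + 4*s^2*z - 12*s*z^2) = (s + 2*z)/(s + 6*z)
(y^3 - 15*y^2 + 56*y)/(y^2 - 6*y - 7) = y*(y - 8)/(y + 1)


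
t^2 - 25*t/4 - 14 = (t - 8)*(t + 7/4)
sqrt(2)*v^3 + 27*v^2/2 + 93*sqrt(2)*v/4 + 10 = (v + 5*sqrt(2)/2)*(v + 4*sqrt(2))*(sqrt(2)*v + 1/2)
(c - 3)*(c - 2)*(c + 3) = c^3 - 2*c^2 - 9*c + 18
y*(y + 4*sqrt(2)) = y^2 + 4*sqrt(2)*y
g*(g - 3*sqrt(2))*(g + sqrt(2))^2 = g^4 - sqrt(2)*g^3 - 10*g^2 - 6*sqrt(2)*g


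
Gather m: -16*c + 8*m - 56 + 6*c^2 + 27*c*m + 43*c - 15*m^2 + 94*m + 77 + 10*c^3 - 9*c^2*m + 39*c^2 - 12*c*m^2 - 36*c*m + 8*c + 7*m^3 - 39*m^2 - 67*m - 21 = 10*c^3 + 45*c^2 + 35*c + 7*m^3 + m^2*(-12*c - 54) + m*(-9*c^2 - 9*c + 35)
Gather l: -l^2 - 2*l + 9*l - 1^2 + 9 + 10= -l^2 + 7*l + 18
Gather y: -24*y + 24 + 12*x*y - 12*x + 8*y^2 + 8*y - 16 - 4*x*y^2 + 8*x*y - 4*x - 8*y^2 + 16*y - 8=-4*x*y^2 + 20*x*y - 16*x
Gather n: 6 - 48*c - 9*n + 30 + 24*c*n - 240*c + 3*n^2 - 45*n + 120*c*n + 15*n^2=-288*c + 18*n^2 + n*(144*c - 54) + 36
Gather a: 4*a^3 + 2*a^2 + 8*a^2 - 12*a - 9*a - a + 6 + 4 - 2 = 4*a^3 + 10*a^2 - 22*a + 8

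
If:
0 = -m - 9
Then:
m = -9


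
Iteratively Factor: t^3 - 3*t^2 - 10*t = (t + 2)*(t^2 - 5*t) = t*(t + 2)*(t - 5)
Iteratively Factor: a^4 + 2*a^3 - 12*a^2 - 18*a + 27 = (a + 3)*(a^3 - a^2 - 9*a + 9) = (a + 3)^2*(a^2 - 4*a + 3) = (a - 1)*(a + 3)^2*(a - 3)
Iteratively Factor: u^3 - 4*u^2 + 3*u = (u)*(u^2 - 4*u + 3) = u*(u - 1)*(u - 3)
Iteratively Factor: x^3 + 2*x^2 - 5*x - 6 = (x + 1)*(x^2 + x - 6) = (x - 2)*(x + 1)*(x + 3)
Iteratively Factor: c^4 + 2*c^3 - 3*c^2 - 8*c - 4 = (c + 2)*(c^3 - 3*c - 2) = (c - 2)*(c + 2)*(c^2 + 2*c + 1) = (c - 2)*(c + 1)*(c + 2)*(c + 1)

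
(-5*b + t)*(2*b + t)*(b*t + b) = -10*b^3*t - 10*b^3 - 3*b^2*t^2 - 3*b^2*t + b*t^3 + b*t^2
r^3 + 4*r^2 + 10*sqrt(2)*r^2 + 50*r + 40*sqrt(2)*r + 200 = (r + 4)*(r + 5*sqrt(2))^2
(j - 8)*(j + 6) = j^2 - 2*j - 48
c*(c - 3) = c^2 - 3*c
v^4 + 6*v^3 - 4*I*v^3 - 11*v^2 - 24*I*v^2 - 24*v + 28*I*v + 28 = (v - 1)*(v + 7)*(v - 2*I)^2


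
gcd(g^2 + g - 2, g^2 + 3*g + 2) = g + 2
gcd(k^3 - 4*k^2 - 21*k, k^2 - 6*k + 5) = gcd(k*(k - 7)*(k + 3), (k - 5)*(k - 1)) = 1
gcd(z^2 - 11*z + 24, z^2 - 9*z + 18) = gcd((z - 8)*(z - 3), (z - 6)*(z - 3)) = z - 3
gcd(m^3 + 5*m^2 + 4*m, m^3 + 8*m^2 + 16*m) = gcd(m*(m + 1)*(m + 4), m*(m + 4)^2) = m^2 + 4*m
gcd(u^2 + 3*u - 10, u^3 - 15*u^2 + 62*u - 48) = 1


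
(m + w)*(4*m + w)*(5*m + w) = 20*m^3 + 29*m^2*w + 10*m*w^2 + w^3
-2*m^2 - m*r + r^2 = (-2*m + r)*(m + r)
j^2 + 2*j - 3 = (j - 1)*(j + 3)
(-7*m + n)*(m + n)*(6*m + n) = -42*m^3 - 43*m^2*n + n^3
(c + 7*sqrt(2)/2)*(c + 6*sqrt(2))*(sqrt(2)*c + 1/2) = sqrt(2)*c^3 + 39*c^2/2 + 187*sqrt(2)*c/4 + 21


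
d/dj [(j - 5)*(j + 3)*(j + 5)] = 3*j^2 + 6*j - 25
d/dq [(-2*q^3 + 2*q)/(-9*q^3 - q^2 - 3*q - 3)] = 2*(q^4 + 24*q^3 + 10*q^2 - 3)/(81*q^6 + 18*q^5 + 55*q^4 + 60*q^3 + 15*q^2 + 18*q + 9)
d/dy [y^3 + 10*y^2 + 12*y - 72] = 3*y^2 + 20*y + 12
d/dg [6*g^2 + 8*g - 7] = 12*g + 8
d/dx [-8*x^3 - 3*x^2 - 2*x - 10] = -24*x^2 - 6*x - 2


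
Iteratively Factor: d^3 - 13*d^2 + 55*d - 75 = (d - 3)*(d^2 - 10*d + 25) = (d - 5)*(d - 3)*(d - 5)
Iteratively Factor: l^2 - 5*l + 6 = (l - 3)*(l - 2)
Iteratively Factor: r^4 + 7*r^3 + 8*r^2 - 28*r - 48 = (r - 2)*(r^3 + 9*r^2 + 26*r + 24) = (r - 2)*(r + 4)*(r^2 + 5*r + 6) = (r - 2)*(r + 2)*(r + 4)*(r + 3)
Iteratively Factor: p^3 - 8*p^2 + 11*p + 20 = (p + 1)*(p^2 - 9*p + 20) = (p - 5)*(p + 1)*(p - 4)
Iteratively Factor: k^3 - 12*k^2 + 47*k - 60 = (k - 4)*(k^2 - 8*k + 15) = (k - 4)*(k - 3)*(k - 5)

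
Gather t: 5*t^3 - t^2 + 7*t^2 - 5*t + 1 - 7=5*t^3 + 6*t^2 - 5*t - 6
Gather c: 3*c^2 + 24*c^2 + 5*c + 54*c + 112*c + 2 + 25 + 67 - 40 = 27*c^2 + 171*c + 54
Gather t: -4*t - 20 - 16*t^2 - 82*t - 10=-16*t^2 - 86*t - 30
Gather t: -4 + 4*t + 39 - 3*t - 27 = t + 8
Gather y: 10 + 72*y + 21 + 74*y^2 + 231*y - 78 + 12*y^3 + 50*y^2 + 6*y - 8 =12*y^3 + 124*y^2 + 309*y - 55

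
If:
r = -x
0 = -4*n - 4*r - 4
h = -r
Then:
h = x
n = x - 1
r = -x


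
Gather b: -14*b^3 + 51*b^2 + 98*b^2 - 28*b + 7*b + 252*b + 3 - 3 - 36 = -14*b^3 + 149*b^2 + 231*b - 36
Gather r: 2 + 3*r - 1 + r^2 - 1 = r^2 + 3*r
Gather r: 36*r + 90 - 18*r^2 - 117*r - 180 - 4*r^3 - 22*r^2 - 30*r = -4*r^3 - 40*r^2 - 111*r - 90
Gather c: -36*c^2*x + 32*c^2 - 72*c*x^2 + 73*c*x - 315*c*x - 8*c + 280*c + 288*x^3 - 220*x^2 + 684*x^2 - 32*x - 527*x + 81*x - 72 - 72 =c^2*(32 - 36*x) + c*(-72*x^2 - 242*x + 272) + 288*x^3 + 464*x^2 - 478*x - 144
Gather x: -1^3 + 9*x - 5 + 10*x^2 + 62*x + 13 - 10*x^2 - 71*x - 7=0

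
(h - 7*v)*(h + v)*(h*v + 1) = h^3*v - 6*h^2*v^2 + h^2 - 7*h*v^3 - 6*h*v - 7*v^2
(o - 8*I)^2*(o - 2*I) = o^3 - 18*I*o^2 - 96*o + 128*I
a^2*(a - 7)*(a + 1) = a^4 - 6*a^3 - 7*a^2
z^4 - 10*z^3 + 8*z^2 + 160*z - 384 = (z - 6)*(z - 4)^2*(z + 4)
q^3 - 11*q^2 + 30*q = q*(q - 6)*(q - 5)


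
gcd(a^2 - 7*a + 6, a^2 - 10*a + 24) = a - 6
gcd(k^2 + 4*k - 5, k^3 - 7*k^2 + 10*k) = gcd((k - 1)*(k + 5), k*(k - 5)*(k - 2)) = 1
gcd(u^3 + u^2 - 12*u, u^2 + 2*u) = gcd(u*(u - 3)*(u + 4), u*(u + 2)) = u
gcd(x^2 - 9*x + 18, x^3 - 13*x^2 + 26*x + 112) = 1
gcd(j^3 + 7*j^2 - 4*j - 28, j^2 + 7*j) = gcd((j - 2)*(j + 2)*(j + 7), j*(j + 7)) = j + 7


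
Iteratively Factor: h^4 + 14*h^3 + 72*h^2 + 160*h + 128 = (h + 4)*(h^3 + 10*h^2 + 32*h + 32) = (h + 2)*(h + 4)*(h^2 + 8*h + 16) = (h + 2)*(h + 4)^2*(h + 4)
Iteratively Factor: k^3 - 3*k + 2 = (k + 2)*(k^2 - 2*k + 1) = (k - 1)*(k + 2)*(k - 1)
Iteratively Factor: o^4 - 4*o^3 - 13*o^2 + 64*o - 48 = (o - 3)*(o^3 - o^2 - 16*o + 16) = (o - 4)*(o - 3)*(o^2 + 3*o - 4) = (o - 4)*(o - 3)*(o + 4)*(o - 1)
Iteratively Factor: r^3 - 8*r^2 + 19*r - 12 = (r - 1)*(r^2 - 7*r + 12) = (r - 3)*(r - 1)*(r - 4)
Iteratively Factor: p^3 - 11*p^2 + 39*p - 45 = (p - 3)*(p^2 - 8*p + 15) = (p - 3)^2*(p - 5)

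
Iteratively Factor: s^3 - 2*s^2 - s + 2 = (s - 2)*(s^2 - 1) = (s - 2)*(s + 1)*(s - 1)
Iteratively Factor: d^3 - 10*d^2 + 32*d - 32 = (d - 4)*(d^2 - 6*d + 8) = (d - 4)*(d - 2)*(d - 4)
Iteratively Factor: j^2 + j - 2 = (j + 2)*(j - 1)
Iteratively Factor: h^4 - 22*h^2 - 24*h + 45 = (h - 5)*(h^3 + 5*h^2 + 3*h - 9) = (h - 5)*(h - 1)*(h^2 + 6*h + 9) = (h - 5)*(h - 1)*(h + 3)*(h + 3)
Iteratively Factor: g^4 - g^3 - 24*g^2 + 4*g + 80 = (g + 4)*(g^3 - 5*g^2 - 4*g + 20) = (g - 5)*(g + 4)*(g^2 - 4) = (g - 5)*(g + 2)*(g + 4)*(g - 2)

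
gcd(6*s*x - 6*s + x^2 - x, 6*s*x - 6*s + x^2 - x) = 6*s*x - 6*s + x^2 - x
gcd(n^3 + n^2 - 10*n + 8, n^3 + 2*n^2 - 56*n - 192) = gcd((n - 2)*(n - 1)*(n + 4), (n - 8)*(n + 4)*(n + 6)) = n + 4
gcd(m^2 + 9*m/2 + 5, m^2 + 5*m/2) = m + 5/2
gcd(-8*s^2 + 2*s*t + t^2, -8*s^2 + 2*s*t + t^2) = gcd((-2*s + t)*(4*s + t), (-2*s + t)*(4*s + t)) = 8*s^2 - 2*s*t - t^2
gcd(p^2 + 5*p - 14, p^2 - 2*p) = p - 2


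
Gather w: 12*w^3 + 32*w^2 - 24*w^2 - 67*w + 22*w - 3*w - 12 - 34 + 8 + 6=12*w^3 + 8*w^2 - 48*w - 32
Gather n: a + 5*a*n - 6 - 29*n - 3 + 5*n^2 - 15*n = a + 5*n^2 + n*(5*a - 44) - 9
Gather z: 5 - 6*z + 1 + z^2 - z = z^2 - 7*z + 6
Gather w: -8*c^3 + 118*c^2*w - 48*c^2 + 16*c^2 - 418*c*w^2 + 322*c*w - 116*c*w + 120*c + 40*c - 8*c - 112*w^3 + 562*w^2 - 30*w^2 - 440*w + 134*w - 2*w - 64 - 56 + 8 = -8*c^3 - 32*c^2 + 152*c - 112*w^3 + w^2*(532 - 418*c) + w*(118*c^2 + 206*c - 308) - 112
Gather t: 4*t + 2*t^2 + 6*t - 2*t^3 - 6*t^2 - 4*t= -2*t^3 - 4*t^2 + 6*t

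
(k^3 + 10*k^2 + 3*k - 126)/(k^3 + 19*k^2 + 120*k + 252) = (k - 3)/(k + 6)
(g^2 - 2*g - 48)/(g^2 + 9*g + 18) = (g - 8)/(g + 3)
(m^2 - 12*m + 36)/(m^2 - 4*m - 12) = (m - 6)/(m + 2)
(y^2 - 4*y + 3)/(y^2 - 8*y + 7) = (y - 3)/(y - 7)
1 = 1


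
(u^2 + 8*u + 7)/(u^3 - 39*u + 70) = (u + 1)/(u^2 - 7*u + 10)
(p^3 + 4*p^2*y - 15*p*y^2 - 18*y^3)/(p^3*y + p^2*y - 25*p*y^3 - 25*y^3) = (p^3 + 4*p^2*y - 15*p*y^2 - 18*y^3)/(y*(p^3 + p^2 - 25*p*y^2 - 25*y^2))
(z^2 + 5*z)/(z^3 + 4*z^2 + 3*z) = (z + 5)/(z^2 + 4*z + 3)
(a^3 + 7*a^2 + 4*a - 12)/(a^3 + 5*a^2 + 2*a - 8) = (a + 6)/(a + 4)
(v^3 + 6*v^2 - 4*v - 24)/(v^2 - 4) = v + 6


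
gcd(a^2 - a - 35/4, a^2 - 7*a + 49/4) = a - 7/2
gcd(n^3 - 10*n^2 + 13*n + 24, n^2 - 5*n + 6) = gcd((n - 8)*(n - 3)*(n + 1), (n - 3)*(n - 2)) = n - 3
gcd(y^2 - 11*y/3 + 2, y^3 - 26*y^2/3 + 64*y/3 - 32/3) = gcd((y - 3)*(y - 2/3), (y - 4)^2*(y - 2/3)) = y - 2/3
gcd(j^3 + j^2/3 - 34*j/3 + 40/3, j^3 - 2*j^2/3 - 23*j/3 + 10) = j^2 - 11*j/3 + 10/3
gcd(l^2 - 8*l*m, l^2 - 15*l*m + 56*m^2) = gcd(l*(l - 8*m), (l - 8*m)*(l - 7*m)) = l - 8*m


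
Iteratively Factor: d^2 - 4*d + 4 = (d - 2)*(d - 2)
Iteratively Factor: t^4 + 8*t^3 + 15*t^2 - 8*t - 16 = (t + 1)*(t^3 + 7*t^2 + 8*t - 16) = (t + 1)*(t + 4)*(t^2 + 3*t - 4) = (t + 1)*(t + 4)^2*(t - 1)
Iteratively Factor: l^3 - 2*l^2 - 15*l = (l - 5)*(l^2 + 3*l) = l*(l - 5)*(l + 3)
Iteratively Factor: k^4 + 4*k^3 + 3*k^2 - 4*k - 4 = (k + 2)*(k^3 + 2*k^2 - k - 2) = (k + 1)*(k + 2)*(k^2 + k - 2) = (k + 1)*(k + 2)^2*(k - 1)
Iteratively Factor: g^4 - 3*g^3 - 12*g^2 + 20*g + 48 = (g + 2)*(g^3 - 5*g^2 - 2*g + 24) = (g - 3)*(g + 2)*(g^2 - 2*g - 8) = (g - 4)*(g - 3)*(g + 2)*(g + 2)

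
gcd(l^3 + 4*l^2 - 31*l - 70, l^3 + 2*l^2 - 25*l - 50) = l^2 - 3*l - 10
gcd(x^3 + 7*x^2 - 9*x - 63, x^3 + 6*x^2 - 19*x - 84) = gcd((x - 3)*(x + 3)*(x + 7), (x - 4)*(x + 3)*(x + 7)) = x^2 + 10*x + 21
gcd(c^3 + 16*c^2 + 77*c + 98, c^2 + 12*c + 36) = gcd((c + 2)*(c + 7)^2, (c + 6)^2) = 1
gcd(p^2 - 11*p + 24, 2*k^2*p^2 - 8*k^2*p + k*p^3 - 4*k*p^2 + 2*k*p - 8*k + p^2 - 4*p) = 1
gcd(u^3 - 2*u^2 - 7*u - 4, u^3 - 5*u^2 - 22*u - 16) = u + 1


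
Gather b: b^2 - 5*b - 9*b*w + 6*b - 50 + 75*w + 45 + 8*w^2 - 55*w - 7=b^2 + b*(1 - 9*w) + 8*w^2 + 20*w - 12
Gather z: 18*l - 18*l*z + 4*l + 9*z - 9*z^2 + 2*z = 22*l - 9*z^2 + z*(11 - 18*l)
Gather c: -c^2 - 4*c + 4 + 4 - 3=-c^2 - 4*c + 5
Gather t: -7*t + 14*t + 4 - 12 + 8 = 7*t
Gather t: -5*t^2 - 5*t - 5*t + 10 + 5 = -5*t^2 - 10*t + 15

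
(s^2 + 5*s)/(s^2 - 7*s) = (s + 5)/(s - 7)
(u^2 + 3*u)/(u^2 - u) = (u + 3)/(u - 1)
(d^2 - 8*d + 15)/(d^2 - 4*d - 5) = (d - 3)/(d + 1)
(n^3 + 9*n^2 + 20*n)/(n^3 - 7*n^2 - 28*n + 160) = n*(n + 4)/(n^2 - 12*n + 32)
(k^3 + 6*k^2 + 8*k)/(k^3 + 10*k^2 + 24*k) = (k + 2)/(k + 6)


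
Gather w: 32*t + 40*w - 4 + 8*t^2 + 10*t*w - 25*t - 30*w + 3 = 8*t^2 + 7*t + w*(10*t + 10) - 1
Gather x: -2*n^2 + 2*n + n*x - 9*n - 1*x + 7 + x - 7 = -2*n^2 + n*x - 7*n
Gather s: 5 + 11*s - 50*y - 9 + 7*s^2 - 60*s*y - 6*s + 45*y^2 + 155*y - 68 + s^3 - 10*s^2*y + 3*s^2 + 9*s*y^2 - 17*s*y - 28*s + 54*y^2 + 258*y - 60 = s^3 + s^2*(10 - 10*y) + s*(9*y^2 - 77*y - 23) + 99*y^2 + 363*y - 132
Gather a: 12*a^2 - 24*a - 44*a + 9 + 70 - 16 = 12*a^2 - 68*a + 63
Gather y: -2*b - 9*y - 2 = -2*b - 9*y - 2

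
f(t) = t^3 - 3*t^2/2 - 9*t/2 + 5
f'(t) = 3*t^2 - 3*t - 9/2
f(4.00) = 27.00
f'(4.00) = 31.50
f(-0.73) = 7.10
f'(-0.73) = -0.71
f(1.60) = -1.94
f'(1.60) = -1.62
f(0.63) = 1.82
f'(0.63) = -5.20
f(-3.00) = -22.00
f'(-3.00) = 31.50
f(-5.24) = -156.48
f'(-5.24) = 93.59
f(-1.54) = 4.72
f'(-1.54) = 7.23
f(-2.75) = -14.77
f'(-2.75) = 26.44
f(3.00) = 5.00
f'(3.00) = 13.50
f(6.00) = 140.00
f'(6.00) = 85.50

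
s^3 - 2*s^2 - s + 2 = (s - 2)*(s - 1)*(s + 1)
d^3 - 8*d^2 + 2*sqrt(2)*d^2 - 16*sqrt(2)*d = d*(d - 8)*(d + 2*sqrt(2))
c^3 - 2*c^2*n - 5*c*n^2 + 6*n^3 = (c - 3*n)*(c - n)*(c + 2*n)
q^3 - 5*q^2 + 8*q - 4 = (q - 2)^2*(q - 1)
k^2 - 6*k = k*(k - 6)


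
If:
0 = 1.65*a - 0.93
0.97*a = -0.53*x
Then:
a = 0.56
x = -1.03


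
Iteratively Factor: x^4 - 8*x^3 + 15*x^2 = (x - 3)*(x^3 - 5*x^2) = x*(x - 3)*(x^2 - 5*x) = x^2*(x - 3)*(x - 5)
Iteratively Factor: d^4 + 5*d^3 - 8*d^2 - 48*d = (d - 3)*(d^3 + 8*d^2 + 16*d) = (d - 3)*(d + 4)*(d^2 + 4*d) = (d - 3)*(d + 4)^2*(d)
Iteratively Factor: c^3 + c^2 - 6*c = (c - 2)*(c^2 + 3*c) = (c - 2)*(c + 3)*(c)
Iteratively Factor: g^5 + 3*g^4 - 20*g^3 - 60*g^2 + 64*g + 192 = (g - 2)*(g^4 + 5*g^3 - 10*g^2 - 80*g - 96) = (g - 2)*(g + 3)*(g^3 + 2*g^2 - 16*g - 32) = (g - 2)*(g + 3)*(g + 4)*(g^2 - 2*g - 8) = (g - 2)*(g + 2)*(g + 3)*(g + 4)*(g - 4)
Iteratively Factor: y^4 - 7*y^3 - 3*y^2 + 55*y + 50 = (y - 5)*(y^3 - 2*y^2 - 13*y - 10) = (y - 5)*(y + 2)*(y^2 - 4*y - 5) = (y - 5)*(y + 1)*(y + 2)*(y - 5)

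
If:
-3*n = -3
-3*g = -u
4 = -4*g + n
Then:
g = -3/4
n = 1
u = -9/4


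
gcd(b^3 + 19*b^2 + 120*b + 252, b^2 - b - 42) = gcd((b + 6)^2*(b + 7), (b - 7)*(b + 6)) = b + 6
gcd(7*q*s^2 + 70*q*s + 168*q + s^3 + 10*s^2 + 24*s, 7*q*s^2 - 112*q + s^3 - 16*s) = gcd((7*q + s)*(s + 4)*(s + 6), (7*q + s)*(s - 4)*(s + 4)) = 7*q*s + 28*q + s^2 + 4*s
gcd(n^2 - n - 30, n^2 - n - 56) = 1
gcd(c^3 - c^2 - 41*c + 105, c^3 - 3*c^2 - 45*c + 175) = c^2 + 2*c - 35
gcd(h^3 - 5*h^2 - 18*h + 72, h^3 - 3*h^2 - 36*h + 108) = h^2 - 9*h + 18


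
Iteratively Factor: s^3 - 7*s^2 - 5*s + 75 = (s + 3)*(s^2 - 10*s + 25) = (s - 5)*(s + 3)*(s - 5)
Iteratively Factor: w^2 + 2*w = (w)*(w + 2)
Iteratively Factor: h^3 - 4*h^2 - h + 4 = (h + 1)*(h^2 - 5*h + 4) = (h - 1)*(h + 1)*(h - 4)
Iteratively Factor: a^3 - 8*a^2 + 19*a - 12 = (a - 1)*(a^2 - 7*a + 12) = (a - 4)*(a - 1)*(a - 3)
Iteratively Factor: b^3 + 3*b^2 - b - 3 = (b + 3)*(b^2 - 1) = (b + 1)*(b + 3)*(b - 1)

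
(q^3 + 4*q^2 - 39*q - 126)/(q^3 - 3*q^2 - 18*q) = (q + 7)/q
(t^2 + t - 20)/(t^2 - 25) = (t - 4)/(t - 5)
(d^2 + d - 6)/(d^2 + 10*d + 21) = (d - 2)/(d + 7)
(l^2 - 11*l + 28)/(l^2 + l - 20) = (l - 7)/(l + 5)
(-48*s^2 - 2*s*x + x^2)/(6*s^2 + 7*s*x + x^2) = (-8*s + x)/(s + x)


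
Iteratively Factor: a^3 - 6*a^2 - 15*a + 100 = (a + 4)*(a^2 - 10*a + 25) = (a - 5)*(a + 4)*(a - 5)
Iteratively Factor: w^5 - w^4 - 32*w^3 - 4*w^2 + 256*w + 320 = (w - 5)*(w^4 + 4*w^3 - 12*w^2 - 64*w - 64) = (w - 5)*(w - 4)*(w^3 + 8*w^2 + 20*w + 16) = (w - 5)*(w - 4)*(w + 2)*(w^2 + 6*w + 8) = (w - 5)*(w - 4)*(w + 2)*(w + 4)*(w + 2)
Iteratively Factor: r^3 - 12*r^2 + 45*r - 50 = (r - 5)*(r^2 - 7*r + 10) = (r - 5)^2*(r - 2)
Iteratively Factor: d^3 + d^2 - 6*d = (d + 3)*(d^2 - 2*d) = d*(d + 3)*(d - 2)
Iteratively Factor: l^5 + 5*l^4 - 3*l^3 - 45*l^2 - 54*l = (l + 3)*(l^4 + 2*l^3 - 9*l^2 - 18*l) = (l + 2)*(l + 3)*(l^3 - 9*l) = (l + 2)*(l + 3)^2*(l^2 - 3*l) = (l - 3)*(l + 2)*(l + 3)^2*(l)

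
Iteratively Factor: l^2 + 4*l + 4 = (l + 2)*(l + 2)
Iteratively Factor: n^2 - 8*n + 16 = (n - 4)*(n - 4)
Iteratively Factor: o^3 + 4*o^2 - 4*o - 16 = (o - 2)*(o^2 + 6*o + 8) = (o - 2)*(o + 2)*(o + 4)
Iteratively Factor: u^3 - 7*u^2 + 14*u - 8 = (u - 4)*(u^2 - 3*u + 2) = (u - 4)*(u - 1)*(u - 2)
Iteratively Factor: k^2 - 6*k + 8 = (k - 4)*(k - 2)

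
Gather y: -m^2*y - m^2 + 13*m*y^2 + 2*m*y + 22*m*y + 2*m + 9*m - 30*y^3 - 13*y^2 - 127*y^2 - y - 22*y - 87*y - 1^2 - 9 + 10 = -m^2 + 11*m - 30*y^3 + y^2*(13*m - 140) + y*(-m^2 + 24*m - 110)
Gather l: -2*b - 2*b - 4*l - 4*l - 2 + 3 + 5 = -4*b - 8*l + 6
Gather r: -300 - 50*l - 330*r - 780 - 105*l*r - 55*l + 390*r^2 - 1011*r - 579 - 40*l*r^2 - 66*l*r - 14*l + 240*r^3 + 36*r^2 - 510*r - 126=-119*l + 240*r^3 + r^2*(426 - 40*l) + r*(-171*l - 1851) - 1785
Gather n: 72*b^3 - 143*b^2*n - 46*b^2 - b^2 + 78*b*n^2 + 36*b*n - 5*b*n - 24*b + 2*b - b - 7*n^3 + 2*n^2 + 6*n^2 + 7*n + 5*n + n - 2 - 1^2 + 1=72*b^3 - 47*b^2 - 23*b - 7*n^3 + n^2*(78*b + 8) + n*(-143*b^2 + 31*b + 13) - 2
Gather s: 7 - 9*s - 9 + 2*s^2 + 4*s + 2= 2*s^2 - 5*s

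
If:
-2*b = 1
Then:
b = -1/2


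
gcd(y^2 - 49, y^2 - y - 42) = y - 7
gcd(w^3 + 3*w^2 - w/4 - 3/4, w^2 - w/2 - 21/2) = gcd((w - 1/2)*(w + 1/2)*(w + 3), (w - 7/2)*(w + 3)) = w + 3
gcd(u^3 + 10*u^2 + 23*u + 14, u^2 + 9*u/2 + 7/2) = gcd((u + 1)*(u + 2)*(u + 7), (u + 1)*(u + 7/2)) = u + 1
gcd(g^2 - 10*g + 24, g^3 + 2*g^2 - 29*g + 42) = 1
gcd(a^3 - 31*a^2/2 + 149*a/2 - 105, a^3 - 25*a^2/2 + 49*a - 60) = a^2 - 17*a/2 + 15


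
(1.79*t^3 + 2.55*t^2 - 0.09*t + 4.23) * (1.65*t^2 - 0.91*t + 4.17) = 2.9535*t^5 + 2.5786*t^4 + 4.9953*t^3 + 17.6949*t^2 - 4.2246*t + 17.6391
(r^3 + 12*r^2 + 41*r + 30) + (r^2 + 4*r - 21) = r^3 + 13*r^2 + 45*r + 9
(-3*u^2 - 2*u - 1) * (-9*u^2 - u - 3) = 27*u^4 + 21*u^3 + 20*u^2 + 7*u + 3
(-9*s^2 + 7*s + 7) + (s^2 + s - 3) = -8*s^2 + 8*s + 4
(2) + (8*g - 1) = 8*g + 1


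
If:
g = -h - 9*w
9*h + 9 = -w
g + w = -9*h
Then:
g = 9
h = -9/10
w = -9/10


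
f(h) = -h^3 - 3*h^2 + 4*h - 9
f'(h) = -3*h^2 - 6*h + 4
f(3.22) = -60.61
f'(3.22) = -46.43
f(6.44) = -374.75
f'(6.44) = -159.06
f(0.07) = -8.74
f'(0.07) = 3.57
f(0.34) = -8.03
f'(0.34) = 1.61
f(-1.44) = -17.99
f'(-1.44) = 6.42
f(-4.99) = 20.59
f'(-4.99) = -40.76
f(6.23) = -342.32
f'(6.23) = -149.82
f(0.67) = -7.97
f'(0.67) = -1.37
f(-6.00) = 75.00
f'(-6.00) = -68.00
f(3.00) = -51.00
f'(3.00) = -41.00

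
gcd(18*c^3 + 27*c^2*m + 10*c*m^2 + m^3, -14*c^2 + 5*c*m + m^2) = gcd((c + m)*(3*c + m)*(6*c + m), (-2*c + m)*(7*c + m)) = 1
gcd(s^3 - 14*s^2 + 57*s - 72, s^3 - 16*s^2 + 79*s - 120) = s^2 - 11*s + 24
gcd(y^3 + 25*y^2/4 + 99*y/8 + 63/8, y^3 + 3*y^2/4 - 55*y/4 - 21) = y^2 + 19*y/4 + 21/4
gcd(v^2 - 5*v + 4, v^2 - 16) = v - 4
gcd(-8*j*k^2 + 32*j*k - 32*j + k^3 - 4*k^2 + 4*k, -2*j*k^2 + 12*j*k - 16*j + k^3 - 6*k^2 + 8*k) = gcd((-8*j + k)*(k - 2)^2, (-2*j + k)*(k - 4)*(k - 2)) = k - 2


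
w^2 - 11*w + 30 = (w - 6)*(w - 5)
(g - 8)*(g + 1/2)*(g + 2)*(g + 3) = g^4 - 5*g^3/2 - 71*g^2/2 - 65*g - 24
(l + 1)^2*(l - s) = l^3 - l^2*s + 2*l^2 - 2*l*s + l - s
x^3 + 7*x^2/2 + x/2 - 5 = (x - 1)*(x + 2)*(x + 5/2)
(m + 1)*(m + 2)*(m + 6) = m^3 + 9*m^2 + 20*m + 12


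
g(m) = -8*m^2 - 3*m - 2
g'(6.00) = -99.00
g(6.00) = -308.00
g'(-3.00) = 45.00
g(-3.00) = -65.00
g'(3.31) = -55.96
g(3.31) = -99.58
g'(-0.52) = 5.32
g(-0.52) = -2.60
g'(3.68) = -61.88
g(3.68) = -121.38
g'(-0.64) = 7.24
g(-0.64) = -3.36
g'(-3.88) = 59.08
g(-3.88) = -110.80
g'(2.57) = -44.12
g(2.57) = -62.55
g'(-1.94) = 28.04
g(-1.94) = -26.29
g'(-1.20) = 16.20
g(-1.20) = -9.92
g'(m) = -16*m - 3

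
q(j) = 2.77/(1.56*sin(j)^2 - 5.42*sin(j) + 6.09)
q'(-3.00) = -0.34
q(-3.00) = 0.40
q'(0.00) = 0.40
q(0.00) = 0.45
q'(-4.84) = 0.16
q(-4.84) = 1.23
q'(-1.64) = -0.01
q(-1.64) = 0.21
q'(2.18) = -0.62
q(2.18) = 1.03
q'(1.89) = -0.39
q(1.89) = 1.18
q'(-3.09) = -0.38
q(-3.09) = 0.43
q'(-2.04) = -0.07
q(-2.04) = 0.23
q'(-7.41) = 0.07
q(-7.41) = 0.23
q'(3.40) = -0.29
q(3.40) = 0.37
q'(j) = 2.77*(-3.12*sin(j)*cos(j) + 5.42*cos(j))/(1.56*sin(j)^2 - 5.42*sin(j) + 6.09)^2 = (15.0134 - 8.6424*sin(j))*cos(j)/(1.56*sin(j)^2 - 5.42*sin(j) + 6.09)^2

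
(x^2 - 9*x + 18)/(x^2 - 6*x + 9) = (x - 6)/(x - 3)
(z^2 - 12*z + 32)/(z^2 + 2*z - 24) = (z - 8)/(z + 6)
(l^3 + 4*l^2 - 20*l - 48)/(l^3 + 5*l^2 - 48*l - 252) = (l^2 - 2*l - 8)/(l^2 - l - 42)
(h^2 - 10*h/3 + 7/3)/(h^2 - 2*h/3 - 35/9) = 3*(h - 1)/(3*h + 5)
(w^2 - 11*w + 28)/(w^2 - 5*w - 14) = (w - 4)/(w + 2)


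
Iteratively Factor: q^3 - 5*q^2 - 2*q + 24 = (q + 2)*(q^2 - 7*q + 12) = (q - 4)*(q + 2)*(q - 3)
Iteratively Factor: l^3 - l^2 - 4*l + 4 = (l - 2)*(l^2 + l - 2) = (l - 2)*(l + 2)*(l - 1)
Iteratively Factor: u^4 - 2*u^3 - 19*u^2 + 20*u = (u - 5)*(u^3 + 3*u^2 - 4*u) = (u - 5)*(u - 1)*(u^2 + 4*u) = (u - 5)*(u - 1)*(u + 4)*(u)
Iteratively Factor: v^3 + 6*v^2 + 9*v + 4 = (v + 4)*(v^2 + 2*v + 1) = (v + 1)*(v + 4)*(v + 1)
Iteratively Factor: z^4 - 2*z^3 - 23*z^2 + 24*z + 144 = (z - 4)*(z^3 + 2*z^2 - 15*z - 36) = (z - 4)*(z + 3)*(z^2 - z - 12) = (z - 4)*(z + 3)^2*(z - 4)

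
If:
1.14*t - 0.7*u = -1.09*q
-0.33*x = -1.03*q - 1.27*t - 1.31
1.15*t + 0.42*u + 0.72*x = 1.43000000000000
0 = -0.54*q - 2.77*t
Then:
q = -0.71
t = 0.14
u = -0.88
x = 2.28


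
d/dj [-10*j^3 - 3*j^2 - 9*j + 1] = -30*j^2 - 6*j - 9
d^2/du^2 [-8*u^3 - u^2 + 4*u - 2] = -48*u - 2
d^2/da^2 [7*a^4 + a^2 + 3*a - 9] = 84*a^2 + 2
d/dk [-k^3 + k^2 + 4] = k*(2 - 3*k)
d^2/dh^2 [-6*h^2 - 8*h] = -12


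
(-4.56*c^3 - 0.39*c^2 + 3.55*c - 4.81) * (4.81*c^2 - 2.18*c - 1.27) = -21.9336*c^5 + 8.0649*c^4 + 23.7169*c^3 - 30.3798*c^2 + 5.9773*c + 6.1087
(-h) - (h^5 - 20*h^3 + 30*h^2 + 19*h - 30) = -h^5 + 20*h^3 - 30*h^2 - 20*h + 30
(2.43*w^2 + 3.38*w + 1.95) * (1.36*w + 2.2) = 3.3048*w^3 + 9.9428*w^2 + 10.088*w + 4.29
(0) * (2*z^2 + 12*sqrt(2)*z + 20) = 0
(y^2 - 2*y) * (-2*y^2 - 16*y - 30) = -2*y^4 - 12*y^3 + 2*y^2 + 60*y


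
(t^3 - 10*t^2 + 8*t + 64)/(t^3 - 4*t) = (t^2 - 12*t + 32)/(t*(t - 2))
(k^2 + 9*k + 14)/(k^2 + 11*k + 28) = (k + 2)/(k + 4)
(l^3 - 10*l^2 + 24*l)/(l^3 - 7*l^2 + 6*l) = (l - 4)/(l - 1)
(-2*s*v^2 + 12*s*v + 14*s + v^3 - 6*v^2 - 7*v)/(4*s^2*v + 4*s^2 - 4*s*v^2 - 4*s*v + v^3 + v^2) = (7 - v)/(2*s - v)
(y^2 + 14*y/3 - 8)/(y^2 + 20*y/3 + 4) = (3*y - 4)/(3*y + 2)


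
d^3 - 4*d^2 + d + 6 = (d - 3)*(d - 2)*(d + 1)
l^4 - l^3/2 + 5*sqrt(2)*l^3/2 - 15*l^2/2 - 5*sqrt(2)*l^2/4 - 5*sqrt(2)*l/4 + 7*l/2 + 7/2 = (l - 1)*(l + 1/2)*(l - sqrt(2))*(l + 7*sqrt(2)/2)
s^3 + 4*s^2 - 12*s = s*(s - 2)*(s + 6)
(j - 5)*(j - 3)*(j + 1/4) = j^3 - 31*j^2/4 + 13*j + 15/4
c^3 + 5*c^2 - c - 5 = (c - 1)*(c + 1)*(c + 5)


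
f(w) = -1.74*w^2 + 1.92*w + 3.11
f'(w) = 1.92 - 3.48*w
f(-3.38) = -23.26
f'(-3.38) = 13.68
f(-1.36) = -2.72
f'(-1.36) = 6.65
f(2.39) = -2.24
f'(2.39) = -6.40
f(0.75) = 3.57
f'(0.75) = -0.69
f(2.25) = -1.38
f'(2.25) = -5.91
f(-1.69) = -5.10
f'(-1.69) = 7.80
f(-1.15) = -1.40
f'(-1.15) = 5.92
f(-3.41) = -23.67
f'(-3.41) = 13.79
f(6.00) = -48.01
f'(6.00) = -18.96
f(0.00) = 3.11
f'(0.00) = 1.92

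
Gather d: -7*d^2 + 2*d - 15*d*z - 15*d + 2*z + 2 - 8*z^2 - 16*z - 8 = -7*d^2 + d*(-15*z - 13) - 8*z^2 - 14*z - 6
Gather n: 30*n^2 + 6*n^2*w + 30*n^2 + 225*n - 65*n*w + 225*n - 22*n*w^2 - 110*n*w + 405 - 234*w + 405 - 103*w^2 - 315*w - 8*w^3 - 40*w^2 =n^2*(6*w + 60) + n*(-22*w^2 - 175*w + 450) - 8*w^3 - 143*w^2 - 549*w + 810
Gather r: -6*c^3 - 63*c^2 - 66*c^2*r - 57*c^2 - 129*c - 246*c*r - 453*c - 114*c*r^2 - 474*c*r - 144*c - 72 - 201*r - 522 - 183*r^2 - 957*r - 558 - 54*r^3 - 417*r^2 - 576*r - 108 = -6*c^3 - 120*c^2 - 726*c - 54*r^3 + r^2*(-114*c - 600) + r*(-66*c^2 - 720*c - 1734) - 1260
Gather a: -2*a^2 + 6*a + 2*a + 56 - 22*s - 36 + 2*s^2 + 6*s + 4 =-2*a^2 + 8*a + 2*s^2 - 16*s + 24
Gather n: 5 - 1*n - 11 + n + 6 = 0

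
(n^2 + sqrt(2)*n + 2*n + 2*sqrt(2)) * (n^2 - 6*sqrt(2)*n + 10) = n^4 - 5*sqrt(2)*n^3 + 2*n^3 - 10*sqrt(2)*n^2 - 2*n^2 - 4*n + 10*sqrt(2)*n + 20*sqrt(2)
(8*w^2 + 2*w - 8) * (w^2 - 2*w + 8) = 8*w^4 - 14*w^3 + 52*w^2 + 32*w - 64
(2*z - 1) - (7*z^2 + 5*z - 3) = -7*z^2 - 3*z + 2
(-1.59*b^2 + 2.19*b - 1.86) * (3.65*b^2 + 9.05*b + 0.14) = -5.8035*b^4 - 6.396*b^3 + 12.8079*b^2 - 16.5264*b - 0.2604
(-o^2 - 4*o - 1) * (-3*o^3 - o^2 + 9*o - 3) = 3*o^5 + 13*o^4 - 2*o^3 - 32*o^2 + 3*o + 3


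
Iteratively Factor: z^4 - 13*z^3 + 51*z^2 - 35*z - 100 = (z - 4)*(z^3 - 9*z^2 + 15*z + 25) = (z - 5)*(z - 4)*(z^2 - 4*z - 5) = (z - 5)^2*(z - 4)*(z + 1)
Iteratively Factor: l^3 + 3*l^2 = (l + 3)*(l^2) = l*(l + 3)*(l)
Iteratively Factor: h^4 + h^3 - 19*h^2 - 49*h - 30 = (h + 1)*(h^3 - 19*h - 30) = (h + 1)*(h + 2)*(h^2 - 2*h - 15) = (h + 1)*(h + 2)*(h + 3)*(h - 5)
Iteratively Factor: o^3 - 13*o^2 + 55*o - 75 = (o - 5)*(o^2 - 8*o + 15) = (o - 5)*(o - 3)*(o - 5)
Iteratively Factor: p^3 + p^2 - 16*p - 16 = (p + 4)*(p^2 - 3*p - 4) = (p - 4)*(p + 4)*(p + 1)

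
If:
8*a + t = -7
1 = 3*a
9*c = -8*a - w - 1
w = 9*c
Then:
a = 1/3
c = -11/54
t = -29/3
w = -11/6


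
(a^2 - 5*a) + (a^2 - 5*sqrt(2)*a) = 2*a^2 - 5*sqrt(2)*a - 5*a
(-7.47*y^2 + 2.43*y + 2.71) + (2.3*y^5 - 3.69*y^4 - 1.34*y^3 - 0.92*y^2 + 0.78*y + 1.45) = 2.3*y^5 - 3.69*y^4 - 1.34*y^3 - 8.39*y^2 + 3.21*y + 4.16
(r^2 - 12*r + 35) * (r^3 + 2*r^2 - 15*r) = r^5 - 10*r^4 - 4*r^3 + 250*r^2 - 525*r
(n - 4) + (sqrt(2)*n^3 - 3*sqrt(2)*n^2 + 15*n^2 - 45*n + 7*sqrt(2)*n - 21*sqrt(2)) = sqrt(2)*n^3 - 3*sqrt(2)*n^2 + 15*n^2 - 44*n + 7*sqrt(2)*n - 21*sqrt(2) - 4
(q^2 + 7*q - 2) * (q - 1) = q^3 + 6*q^2 - 9*q + 2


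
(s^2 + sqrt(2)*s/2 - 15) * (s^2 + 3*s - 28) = s^4 + sqrt(2)*s^3/2 + 3*s^3 - 43*s^2 + 3*sqrt(2)*s^2/2 - 45*s - 14*sqrt(2)*s + 420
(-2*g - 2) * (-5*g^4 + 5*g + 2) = 10*g^5 + 10*g^4 - 10*g^2 - 14*g - 4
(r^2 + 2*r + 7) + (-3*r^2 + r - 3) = -2*r^2 + 3*r + 4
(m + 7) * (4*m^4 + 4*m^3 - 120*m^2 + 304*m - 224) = 4*m^5 + 32*m^4 - 92*m^3 - 536*m^2 + 1904*m - 1568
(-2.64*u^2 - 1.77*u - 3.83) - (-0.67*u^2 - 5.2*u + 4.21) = -1.97*u^2 + 3.43*u - 8.04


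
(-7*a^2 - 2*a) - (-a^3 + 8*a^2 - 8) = a^3 - 15*a^2 - 2*a + 8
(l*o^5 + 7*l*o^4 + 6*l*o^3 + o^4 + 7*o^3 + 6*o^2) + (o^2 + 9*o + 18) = l*o^5 + 7*l*o^4 + 6*l*o^3 + o^4 + 7*o^3 + 7*o^2 + 9*o + 18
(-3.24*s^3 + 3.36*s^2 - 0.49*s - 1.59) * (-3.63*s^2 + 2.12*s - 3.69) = 11.7612*s^5 - 19.0656*s^4 + 20.8575*s^3 - 7.6655*s^2 - 1.5627*s + 5.8671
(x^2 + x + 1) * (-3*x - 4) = -3*x^3 - 7*x^2 - 7*x - 4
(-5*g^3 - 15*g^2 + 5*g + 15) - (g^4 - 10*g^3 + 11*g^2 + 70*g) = -g^4 + 5*g^3 - 26*g^2 - 65*g + 15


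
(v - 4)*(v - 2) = v^2 - 6*v + 8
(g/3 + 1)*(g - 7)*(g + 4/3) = g^3/3 - 8*g^2/9 - 79*g/9 - 28/3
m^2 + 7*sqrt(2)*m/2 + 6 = (m + 3*sqrt(2)/2)*(m + 2*sqrt(2))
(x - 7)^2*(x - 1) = x^3 - 15*x^2 + 63*x - 49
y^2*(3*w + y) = 3*w*y^2 + y^3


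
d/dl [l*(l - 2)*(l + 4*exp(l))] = 4*l^2*exp(l) + 3*l^2 - 4*l - 8*exp(l)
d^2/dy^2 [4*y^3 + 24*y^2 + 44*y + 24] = 24*y + 48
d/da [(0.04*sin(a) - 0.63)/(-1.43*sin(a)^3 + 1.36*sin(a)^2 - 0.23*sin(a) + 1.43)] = (0.1144*sin(a)^3 - 2.7571*sin(a)^2 + 1.7136*sin(a) - 0.0877)*cos(a)/(2.0449*sin(a)^6 - 3.8896*sin(a)^5 + 2.5074*sin(a)^4 - 4.7154*sin(a)^3 + 3.9425*sin(a)^2 - 0.6578*sin(a) + 2.0449)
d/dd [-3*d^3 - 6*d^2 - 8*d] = -9*d^2 - 12*d - 8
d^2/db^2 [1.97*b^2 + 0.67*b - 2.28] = 3.94000000000000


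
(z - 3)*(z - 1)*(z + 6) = z^3 + 2*z^2 - 21*z + 18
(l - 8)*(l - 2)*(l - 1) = l^3 - 11*l^2 + 26*l - 16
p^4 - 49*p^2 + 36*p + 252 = (p - 6)*(p - 3)*(p + 2)*(p + 7)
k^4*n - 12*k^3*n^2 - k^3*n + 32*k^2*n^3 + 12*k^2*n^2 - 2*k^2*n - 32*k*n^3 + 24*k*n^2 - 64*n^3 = (k - 2)*(k - 8*n)*(k - 4*n)*(k*n + n)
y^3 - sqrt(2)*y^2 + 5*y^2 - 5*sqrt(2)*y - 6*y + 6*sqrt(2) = (y - 1)*(y + 6)*(y - sqrt(2))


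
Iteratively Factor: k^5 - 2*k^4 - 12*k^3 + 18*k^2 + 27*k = (k)*(k^4 - 2*k^3 - 12*k^2 + 18*k + 27) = k*(k + 3)*(k^3 - 5*k^2 + 3*k + 9) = k*(k - 3)*(k + 3)*(k^2 - 2*k - 3) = k*(k - 3)*(k + 1)*(k + 3)*(k - 3)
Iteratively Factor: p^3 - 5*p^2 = (p)*(p^2 - 5*p) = p*(p - 5)*(p)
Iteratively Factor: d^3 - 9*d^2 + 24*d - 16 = (d - 1)*(d^2 - 8*d + 16) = (d - 4)*(d - 1)*(d - 4)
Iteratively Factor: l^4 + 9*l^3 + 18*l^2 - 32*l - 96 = (l + 3)*(l^3 + 6*l^2 - 32) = (l + 3)*(l + 4)*(l^2 + 2*l - 8) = (l + 3)*(l + 4)^2*(l - 2)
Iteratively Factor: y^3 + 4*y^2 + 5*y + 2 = (y + 2)*(y^2 + 2*y + 1) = (y + 1)*(y + 2)*(y + 1)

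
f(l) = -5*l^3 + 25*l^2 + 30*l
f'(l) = -15*l^2 + 50*l + 30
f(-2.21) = 109.77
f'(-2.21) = -153.76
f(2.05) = 123.49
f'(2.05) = 69.46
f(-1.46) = 25.05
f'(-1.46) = -74.97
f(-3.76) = 506.43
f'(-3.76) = -370.06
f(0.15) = 5.05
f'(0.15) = 37.16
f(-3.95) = 579.71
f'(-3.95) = -401.54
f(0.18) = 6.18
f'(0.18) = 38.51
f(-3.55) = 432.26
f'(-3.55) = -336.54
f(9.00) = -1350.00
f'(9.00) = -735.00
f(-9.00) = 5400.00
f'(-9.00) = -1635.00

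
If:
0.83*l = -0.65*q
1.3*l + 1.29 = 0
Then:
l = -0.99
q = 1.27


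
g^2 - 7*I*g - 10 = (g - 5*I)*(g - 2*I)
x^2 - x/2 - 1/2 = (x - 1)*(x + 1/2)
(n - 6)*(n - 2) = n^2 - 8*n + 12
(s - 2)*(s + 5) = s^2 + 3*s - 10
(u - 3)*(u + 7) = u^2 + 4*u - 21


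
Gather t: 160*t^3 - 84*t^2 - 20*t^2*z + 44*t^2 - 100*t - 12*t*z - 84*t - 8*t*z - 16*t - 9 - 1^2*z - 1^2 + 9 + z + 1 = 160*t^3 + t^2*(-20*z - 40) + t*(-20*z - 200)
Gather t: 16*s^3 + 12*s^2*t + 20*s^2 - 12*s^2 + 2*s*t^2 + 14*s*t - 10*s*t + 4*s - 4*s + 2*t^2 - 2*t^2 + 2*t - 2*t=16*s^3 + 8*s^2 + 2*s*t^2 + t*(12*s^2 + 4*s)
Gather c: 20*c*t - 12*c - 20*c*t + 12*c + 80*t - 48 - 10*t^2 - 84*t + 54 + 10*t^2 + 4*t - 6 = 0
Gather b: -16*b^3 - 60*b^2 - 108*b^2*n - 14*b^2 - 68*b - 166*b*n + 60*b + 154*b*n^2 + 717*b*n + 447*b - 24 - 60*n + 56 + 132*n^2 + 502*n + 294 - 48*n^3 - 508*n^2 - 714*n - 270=-16*b^3 + b^2*(-108*n - 74) + b*(154*n^2 + 551*n + 439) - 48*n^3 - 376*n^2 - 272*n + 56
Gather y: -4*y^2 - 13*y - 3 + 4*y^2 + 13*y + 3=0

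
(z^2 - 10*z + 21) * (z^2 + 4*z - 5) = z^4 - 6*z^3 - 24*z^2 + 134*z - 105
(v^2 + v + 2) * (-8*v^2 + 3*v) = -8*v^4 - 5*v^3 - 13*v^2 + 6*v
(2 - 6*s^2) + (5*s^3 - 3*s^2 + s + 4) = 5*s^3 - 9*s^2 + s + 6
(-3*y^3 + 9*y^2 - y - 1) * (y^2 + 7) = -3*y^5 + 9*y^4 - 22*y^3 + 62*y^2 - 7*y - 7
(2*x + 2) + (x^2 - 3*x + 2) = x^2 - x + 4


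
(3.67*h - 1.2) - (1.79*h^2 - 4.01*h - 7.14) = -1.79*h^2 + 7.68*h + 5.94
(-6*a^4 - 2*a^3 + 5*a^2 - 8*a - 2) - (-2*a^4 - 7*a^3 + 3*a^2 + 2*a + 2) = -4*a^4 + 5*a^3 + 2*a^2 - 10*a - 4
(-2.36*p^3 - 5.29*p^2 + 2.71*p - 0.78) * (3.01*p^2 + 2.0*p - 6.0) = -7.1036*p^5 - 20.6429*p^4 + 11.7371*p^3 + 34.8122*p^2 - 17.82*p + 4.68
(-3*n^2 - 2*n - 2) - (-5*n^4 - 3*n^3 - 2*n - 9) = 5*n^4 + 3*n^3 - 3*n^2 + 7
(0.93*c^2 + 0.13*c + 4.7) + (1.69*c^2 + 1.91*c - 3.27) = 2.62*c^2 + 2.04*c + 1.43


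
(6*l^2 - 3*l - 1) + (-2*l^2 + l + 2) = 4*l^2 - 2*l + 1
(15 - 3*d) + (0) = 15 - 3*d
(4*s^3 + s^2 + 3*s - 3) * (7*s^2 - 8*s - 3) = 28*s^5 - 25*s^4 + s^3 - 48*s^2 + 15*s + 9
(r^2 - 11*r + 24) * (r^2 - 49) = r^4 - 11*r^3 - 25*r^2 + 539*r - 1176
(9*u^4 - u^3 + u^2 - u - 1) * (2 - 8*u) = -72*u^5 + 26*u^4 - 10*u^3 + 10*u^2 + 6*u - 2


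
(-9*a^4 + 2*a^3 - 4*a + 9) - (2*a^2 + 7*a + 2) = -9*a^4 + 2*a^3 - 2*a^2 - 11*a + 7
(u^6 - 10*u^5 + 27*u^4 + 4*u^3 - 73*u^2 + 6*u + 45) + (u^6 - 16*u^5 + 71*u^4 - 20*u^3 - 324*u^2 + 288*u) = 2*u^6 - 26*u^5 + 98*u^4 - 16*u^3 - 397*u^2 + 294*u + 45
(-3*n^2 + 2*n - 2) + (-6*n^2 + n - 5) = -9*n^2 + 3*n - 7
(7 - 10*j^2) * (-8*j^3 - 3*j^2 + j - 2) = 80*j^5 + 30*j^4 - 66*j^3 - j^2 + 7*j - 14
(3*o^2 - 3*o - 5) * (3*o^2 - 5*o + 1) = 9*o^4 - 24*o^3 + 3*o^2 + 22*o - 5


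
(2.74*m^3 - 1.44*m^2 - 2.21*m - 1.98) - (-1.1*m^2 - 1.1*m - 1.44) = 2.74*m^3 - 0.34*m^2 - 1.11*m - 0.54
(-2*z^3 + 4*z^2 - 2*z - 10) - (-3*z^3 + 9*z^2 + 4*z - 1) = z^3 - 5*z^2 - 6*z - 9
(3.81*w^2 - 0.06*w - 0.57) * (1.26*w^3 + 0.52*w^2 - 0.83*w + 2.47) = 4.8006*w^5 + 1.9056*w^4 - 3.9117*w^3 + 9.1641*w^2 + 0.3249*w - 1.4079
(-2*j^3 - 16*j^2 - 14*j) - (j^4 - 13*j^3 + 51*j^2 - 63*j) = -j^4 + 11*j^3 - 67*j^2 + 49*j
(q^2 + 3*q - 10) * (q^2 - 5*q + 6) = q^4 - 2*q^3 - 19*q^2 + 68*q - 60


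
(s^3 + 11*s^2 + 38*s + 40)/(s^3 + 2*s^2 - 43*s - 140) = (s + 2)/(s - 7)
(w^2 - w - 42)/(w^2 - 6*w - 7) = (w + 6)/(w + 1)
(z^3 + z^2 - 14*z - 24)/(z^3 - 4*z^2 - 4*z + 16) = (z + 3)/(z - 2)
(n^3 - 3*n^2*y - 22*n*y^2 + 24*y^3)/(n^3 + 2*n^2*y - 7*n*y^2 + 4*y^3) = (-n + 6*y)/(-n + y)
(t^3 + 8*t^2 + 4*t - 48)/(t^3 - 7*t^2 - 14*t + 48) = (t^2 + 10*t + 24)/(t^2 - 5*t - 24)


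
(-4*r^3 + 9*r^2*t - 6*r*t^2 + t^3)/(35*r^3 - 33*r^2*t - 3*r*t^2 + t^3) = (-4*r^2 + 5*r*t - t^2)/(35*r^2 + 2*r*t - t^2)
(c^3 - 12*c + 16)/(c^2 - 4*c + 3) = (c^3 - 12*c + 16)/(c^2 - 4*c + 3)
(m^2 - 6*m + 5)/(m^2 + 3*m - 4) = (m - 5)/(m + 4)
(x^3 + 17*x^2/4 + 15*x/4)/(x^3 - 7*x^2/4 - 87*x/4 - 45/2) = x/(x - 6)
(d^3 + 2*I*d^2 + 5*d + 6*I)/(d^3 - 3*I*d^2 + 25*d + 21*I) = (d - 2*I)/(d - 7*I)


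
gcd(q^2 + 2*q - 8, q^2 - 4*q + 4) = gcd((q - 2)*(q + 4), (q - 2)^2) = q - 2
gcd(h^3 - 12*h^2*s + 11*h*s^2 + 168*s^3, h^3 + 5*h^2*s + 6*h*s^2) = h + 3*s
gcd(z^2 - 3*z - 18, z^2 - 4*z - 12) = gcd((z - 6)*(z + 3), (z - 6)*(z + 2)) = z - 6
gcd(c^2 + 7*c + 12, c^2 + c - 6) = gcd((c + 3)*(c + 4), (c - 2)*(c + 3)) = c + 3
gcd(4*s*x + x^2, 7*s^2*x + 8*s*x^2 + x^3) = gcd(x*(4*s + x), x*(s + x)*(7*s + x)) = x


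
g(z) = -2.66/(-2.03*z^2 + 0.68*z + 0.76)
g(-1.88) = 0.35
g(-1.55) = 0.51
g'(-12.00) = 0.00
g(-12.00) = 0.01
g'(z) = -2.66*(4.06*z - 0.68)/(-2.03*z^2 + 0.68*z + 0.76)^2 = (1.8088 - 10.7996*z)/(-2.03*z^2 + 0.68*z + 0.76)^2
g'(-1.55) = 0.69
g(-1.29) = 0.76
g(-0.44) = -39.24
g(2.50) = 0.26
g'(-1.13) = 2.07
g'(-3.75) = 0.05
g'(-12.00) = 0.00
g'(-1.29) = 1.29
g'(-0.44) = 1427.54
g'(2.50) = -0.24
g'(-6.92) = 0.01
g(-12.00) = 0.01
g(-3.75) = 0.09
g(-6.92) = 0.03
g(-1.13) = 1.02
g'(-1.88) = 0.37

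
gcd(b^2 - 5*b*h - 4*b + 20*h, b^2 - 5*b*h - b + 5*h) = b - 5*h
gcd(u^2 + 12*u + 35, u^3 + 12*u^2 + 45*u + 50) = u + 5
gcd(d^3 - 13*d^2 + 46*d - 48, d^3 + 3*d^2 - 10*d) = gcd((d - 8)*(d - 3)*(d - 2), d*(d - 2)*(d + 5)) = d - 2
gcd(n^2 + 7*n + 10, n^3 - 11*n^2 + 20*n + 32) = 1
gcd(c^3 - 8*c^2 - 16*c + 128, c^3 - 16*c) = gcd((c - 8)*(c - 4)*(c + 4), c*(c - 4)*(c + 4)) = c^2 - 16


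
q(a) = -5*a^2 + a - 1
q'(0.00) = 1.00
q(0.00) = -1.00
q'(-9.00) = 91.00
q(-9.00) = -415.00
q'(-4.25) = 43.50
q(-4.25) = -95.56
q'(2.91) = -28.10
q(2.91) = -40.43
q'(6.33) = -62.30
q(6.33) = -195.01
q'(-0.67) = 7.70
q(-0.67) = -3.91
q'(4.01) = -39.10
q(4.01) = -77.39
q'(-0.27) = 3.70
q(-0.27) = -1.63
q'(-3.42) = 35.20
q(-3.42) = -62.90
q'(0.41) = -3.10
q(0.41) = -1.43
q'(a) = 1 - 10*a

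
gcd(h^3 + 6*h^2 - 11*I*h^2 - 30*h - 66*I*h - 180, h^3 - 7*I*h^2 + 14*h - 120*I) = h^2 - 11*I*h - 30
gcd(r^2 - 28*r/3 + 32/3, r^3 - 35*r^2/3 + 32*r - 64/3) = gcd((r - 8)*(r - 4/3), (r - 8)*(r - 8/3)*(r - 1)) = r - 8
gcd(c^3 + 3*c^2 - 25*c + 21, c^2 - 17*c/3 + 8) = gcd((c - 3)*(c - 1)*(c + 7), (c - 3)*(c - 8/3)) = c - 3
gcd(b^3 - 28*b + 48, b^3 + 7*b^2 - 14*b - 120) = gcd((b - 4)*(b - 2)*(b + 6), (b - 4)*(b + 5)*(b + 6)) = b^2 + 2*b - 24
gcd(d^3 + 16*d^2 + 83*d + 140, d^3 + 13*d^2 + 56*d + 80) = d^2 + 9*d + 20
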